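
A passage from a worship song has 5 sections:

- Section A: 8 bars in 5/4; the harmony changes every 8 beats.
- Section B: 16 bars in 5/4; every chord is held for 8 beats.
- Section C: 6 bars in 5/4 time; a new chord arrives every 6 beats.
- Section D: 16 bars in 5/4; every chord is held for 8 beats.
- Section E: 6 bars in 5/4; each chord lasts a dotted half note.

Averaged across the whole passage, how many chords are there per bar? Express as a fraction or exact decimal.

A: 8 bars of 5 beats is 40 beats; at 8 beats each that's 5 chords.
B: 16 bars of 5 beats is 80 beats; at 8 beats each that's 10 chords.
C: 6 bars of 5 beats is 30 beats; at 6 beats each that's 5 chords.
D: 16 bars of 5 beats is 80 beats; at 8 beats each that's 10 chords.
E: 6 bars of 5 beats is 30 beats; at 3 beats each that's 10 chords.
Overall: 40 chords over 52 bars → 40/52 = 10/13 chords per bar.

10/13 chords per bar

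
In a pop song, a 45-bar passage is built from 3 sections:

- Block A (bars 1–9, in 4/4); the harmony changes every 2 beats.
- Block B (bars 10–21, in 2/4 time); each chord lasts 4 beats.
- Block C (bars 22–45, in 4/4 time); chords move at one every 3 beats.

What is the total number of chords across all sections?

A: 9·4 = 36 beats, 36/2 = 18 chords.
B: 12·2 = 24 beats, 24/4 = 6 chords.
C: 24·4 = 96 beats, 96/3 = 32 chords.
Total: 18 + 6 + 32 = 56.

56 chords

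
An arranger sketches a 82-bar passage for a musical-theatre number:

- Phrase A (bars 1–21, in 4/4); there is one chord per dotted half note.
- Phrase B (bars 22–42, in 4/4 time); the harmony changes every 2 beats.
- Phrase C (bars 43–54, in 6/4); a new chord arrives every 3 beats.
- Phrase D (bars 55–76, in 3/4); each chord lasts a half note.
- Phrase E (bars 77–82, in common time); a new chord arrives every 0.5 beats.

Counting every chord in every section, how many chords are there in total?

175 chords

A has 84 beats and chords last 3 each, so 28 chords.
B has 84 beats and chords last 2 each, so 42 chords.
C has 72 beats and chords last 3 each, so 24 chords.
D has 66 beats and chords last 2 each, so 33 chords.
E has 24 beats and chords last 0.5 each, so 48 chords.
Total: 28 + 42 + 24 + 33 + 48 = 175.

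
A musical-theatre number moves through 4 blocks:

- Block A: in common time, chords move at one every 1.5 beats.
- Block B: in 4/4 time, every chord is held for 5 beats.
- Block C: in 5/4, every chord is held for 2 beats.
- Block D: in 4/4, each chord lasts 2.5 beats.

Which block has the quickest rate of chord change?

A: 4 beats/bar ÷ 1.5 beats/chord = 8/3 chords/bar.
B: 4 beats/bar ÷ 5 beats/chord = 0.8 chords/bar.
C: 5 beats/bar ÷ 2 beats/chord = 2.5 chords/bar.
D: 4 beats/bar ÷ 2.5 beats/chord = 1.6 chords/bar.
Fastest is A at 8/3 chords/bar.

Block A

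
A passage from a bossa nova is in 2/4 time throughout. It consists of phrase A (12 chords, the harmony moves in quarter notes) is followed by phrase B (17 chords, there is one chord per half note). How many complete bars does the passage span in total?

A: 12 × 1 = 12 beats = 6 bars.
B: 17 × 2 = 34 beats = 17 bars.
Total: 6 + 17 = 23 bars.

23 bars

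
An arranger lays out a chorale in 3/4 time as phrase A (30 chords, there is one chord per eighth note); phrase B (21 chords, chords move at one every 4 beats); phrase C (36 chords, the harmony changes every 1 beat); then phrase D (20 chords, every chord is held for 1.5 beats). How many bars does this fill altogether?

55 bars

A: 30 × 0.5 = 15 beats = 5 bars.
B: 21 × 4 = 84 beats = 28 bars.
C: 36 × 1 = 36 beats = 12 bars.
D: 20 × 1.5 = 30 beats = 10 bars.
Total: 5 + 28 + 12 + 10 = 55 bars.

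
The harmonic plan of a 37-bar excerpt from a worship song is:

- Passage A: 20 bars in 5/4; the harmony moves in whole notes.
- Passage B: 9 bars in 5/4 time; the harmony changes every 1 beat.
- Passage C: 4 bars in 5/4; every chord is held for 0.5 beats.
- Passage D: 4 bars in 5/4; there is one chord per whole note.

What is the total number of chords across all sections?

A has 100 beats and chords last 4 each, so 25 chords.
B has 45 beats and chords last 1 each, so 45 chords.
C has 20 beats and chords last 0.5 each, so 40 chords.
D has 20 beats and chords last 4 each, so 5 chords.
Total: 25 + 45 + 40 + 5 = 115.

115 chords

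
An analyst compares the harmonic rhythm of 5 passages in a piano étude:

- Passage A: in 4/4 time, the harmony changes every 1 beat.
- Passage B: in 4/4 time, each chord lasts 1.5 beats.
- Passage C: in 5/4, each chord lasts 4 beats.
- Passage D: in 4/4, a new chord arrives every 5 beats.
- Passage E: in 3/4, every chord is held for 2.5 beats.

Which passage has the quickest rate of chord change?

A: 4 beats/bar ÷ 1 beat/chord = 4 chords/bar.
B: 4 beats/bar ÷ 1.5 beats/chord = 8/3 chords/bar.
C: 5 beats/bar ÷ 4 beats/chord = 1.25 chords/bar.
D: 4 beats/bar ÷ 5 beats/chord = 0.8 chords/bar.
E: 3 beats/bar ÷ 2.5 beats/chord = 1.2 chords/bar.
Fastest is A at 4 chords/bar.

Passage A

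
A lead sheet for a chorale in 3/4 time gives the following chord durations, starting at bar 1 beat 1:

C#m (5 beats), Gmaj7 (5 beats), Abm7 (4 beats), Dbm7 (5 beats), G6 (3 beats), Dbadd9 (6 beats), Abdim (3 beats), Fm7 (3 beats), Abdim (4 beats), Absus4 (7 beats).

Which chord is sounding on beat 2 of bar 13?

Beat 2 of bar 13 is beat (13−1)×3 + 2 = 38 overall.
Running totals: C#m ends at 5, Gmaj7 ends at 10, Abm7 ends at 14, Dbm7 ends at 19, G6 ends at 22, Dbadd9 ends at 28, Abdim ends at 31, Fm7 ends at 34, Abdim ends at 38.
Beat 38 falls within Abdim.

Abdim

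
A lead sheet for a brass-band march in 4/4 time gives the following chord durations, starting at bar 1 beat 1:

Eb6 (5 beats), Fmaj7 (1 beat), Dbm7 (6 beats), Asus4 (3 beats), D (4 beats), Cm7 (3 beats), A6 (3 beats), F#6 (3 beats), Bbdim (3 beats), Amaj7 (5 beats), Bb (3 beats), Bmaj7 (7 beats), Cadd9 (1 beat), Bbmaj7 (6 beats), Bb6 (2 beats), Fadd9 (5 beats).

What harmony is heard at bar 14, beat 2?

Bb6

Beat 2 of bar 14 is beat (14−1)×4 + 2 = 54 overall.
Running totals: Eb6 ends at 5, Fmaj7 ends at 6, Dbm7 ends at 12, Asus4 ends at 15, D ends at 19, Cm7 ends at 22, A6 ends at 25, F#6 ends at 28, Bbdim ends at 31, Amaj7 ends at 36, Bb ends at 39, Bmaj7 ends at 46, Cadd9 ends at 47, Bbmaj7 ends at 53, Bb6 ends at 55.
Beat 54 falls within Bb6.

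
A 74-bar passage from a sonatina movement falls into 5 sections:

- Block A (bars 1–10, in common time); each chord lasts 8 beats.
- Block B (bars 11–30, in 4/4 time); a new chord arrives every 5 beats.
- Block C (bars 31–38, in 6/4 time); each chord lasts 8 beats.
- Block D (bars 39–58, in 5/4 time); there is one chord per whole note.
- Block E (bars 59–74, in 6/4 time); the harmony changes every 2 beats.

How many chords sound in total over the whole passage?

A: 10·4 = 40 beats, 40/8 = 5 chords.
B: 20·4 = 80 beats, 80/5 = 16 chords.
C: 8·6 = 48 beats, 48/8 = 6 chords.
D: 20·5 = 100 beats, 100/4 = 25 chords.
E: 16·6 = 96 beats, 96/2 = 48 chords.
Total: 5 + 16 + 6 + 25 + 48 = 100.

100 chords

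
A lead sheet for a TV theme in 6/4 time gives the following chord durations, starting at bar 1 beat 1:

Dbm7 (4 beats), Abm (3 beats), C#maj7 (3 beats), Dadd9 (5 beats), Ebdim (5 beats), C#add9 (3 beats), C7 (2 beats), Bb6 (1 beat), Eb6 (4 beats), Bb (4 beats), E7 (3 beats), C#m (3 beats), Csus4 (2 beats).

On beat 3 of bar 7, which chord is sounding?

Beat 3 of bar 7 is beat (7−1)×6 + 3 = 39 overall.
Running totals: Dbm7 ends at 4, Abm ends at 7, C#maj7 ends at 10, Dadd9 ends at 15, Ebdim ends at 20, C#add9 ends at 23, C7 ends at 25, Bb6 ends at 26, Eb6 ends at 30, Bb ends at 34, E7 ends at 37, C#m ends at 40.
Beat 39 falls within C#m.

C#m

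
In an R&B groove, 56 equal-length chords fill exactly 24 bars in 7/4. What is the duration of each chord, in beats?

24 bars × 7 beats/bar = 168 beats total.
168 beats ÷ 56 chords = 3 beats per chord.
(That is a dotted half note.)

3 beats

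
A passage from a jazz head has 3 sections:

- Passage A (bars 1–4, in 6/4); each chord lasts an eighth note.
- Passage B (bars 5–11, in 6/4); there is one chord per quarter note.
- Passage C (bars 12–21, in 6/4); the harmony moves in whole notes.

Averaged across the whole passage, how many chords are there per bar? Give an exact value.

5 chords per bar

A: 4 bars of 6 beats is 24 beats; at 0.5 beats each that's 48 chords.
B: 7 bars of 6 beats is 42 beats; at 1 beat each that's 42 chords.
C: 10 bars of 6 beats is 60 beats; at 4 beats each that's 15 chords.
Overall: 105 chords over 21 bars → 105/21 = 5 chords per bar.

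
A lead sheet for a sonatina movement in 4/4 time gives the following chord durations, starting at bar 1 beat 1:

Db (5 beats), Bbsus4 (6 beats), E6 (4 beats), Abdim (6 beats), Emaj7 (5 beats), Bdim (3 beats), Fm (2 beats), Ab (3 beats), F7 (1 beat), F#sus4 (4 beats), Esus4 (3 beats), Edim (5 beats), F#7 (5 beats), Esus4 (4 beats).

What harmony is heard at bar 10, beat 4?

Esus4

Beat 4 of bar 10 is beat (10−1)×4 + 4 = 40 overall.
Running totals: Db ends at 5, Bbsus4 ends at 11, E6 ends at 15, Abdim ends at 21, Emaj7 ends at 26, Bdim ends at 29, Fm ends at 31, Ab ends at 34, F7 ends at 35, F#sus4 ends at 39, Esus4 ends at 42.
Beat 40 falls within Esus4.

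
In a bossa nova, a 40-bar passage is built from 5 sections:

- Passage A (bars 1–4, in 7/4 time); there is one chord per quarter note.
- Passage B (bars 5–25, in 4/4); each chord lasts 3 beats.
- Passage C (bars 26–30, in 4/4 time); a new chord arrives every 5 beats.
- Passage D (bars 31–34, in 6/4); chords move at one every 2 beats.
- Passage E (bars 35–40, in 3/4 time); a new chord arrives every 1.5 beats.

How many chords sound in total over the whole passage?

84 chords

A: 4·7 = 28 beats, 28/1 = 28 chords.
B: 21·4 = 84 beats, 84/3 = 28 chords.
C: 5·4 = 20 beats, 20/5 = 4 chords.
D: 4·6 = 24 beats, 24/2 = 12 chords.
E: 6·3 = 18 beats, 18/1.5 = 12 chords.
Total: 28 + 28 + 4 + 12 + 12 = 84.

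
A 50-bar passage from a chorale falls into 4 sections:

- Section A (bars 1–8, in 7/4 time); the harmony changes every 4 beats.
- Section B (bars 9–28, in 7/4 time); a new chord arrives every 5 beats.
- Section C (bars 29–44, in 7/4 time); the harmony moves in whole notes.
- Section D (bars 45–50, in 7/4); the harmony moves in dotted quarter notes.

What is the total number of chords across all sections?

98 chords

A has 56 beats and chords last 4 each, so 14 chords.
B has 140 beats and chords last 5 each, so 28 chords.
C has 112 beats and chords last 4 each, so 28 chords.
D has 42 beats and chords last 1.5 each, so 28 chords.
Total: 14 + 28 + 28 + 28 = 98.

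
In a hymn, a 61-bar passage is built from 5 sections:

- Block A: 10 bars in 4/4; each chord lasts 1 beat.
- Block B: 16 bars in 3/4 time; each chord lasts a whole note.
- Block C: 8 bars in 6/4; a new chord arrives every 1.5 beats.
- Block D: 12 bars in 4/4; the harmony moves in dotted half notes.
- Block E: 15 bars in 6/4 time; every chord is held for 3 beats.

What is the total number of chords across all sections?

130 chords

A: 10·4 = 40 beats, 40/1 = 40 chords.
B: 16·3 = 48 beats, 48/4 = 12 chords.
C: 8·6 = 48 beats, 48/1.5 = 32 chords.
D: 12·4 = 48 beats, 48/3 = 16 chords.
E: 15·6 = 90 beats, 90/3 = 30 chords.
Total: 40 + 12 + 32 + 16 + 30 = 130.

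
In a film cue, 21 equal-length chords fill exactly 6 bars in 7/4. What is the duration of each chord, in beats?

6 bars × 7 beats/bar = 42 beats total.
42 beats ÷ 21 chords = 2 beats per chord.
(That is a half note.)

2 beats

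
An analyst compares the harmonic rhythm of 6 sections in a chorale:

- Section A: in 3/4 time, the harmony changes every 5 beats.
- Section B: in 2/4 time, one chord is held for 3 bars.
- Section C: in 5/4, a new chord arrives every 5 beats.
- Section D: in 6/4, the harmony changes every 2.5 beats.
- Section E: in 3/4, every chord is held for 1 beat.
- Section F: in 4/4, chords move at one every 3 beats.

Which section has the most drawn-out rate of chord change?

Section B

A: 3/5 = 0.6 chords/bar.
B: 2/6 = 1/3 chords/bar.
C: 5/5 = 1 chord/bar.
D: 6/2.5 = 2.4 chords/bar.
E: 3/1 = 3 chords/bar.
F: 4/3 = 4/3 chords/bar.
Slowest is B at 1/3 chords/bar.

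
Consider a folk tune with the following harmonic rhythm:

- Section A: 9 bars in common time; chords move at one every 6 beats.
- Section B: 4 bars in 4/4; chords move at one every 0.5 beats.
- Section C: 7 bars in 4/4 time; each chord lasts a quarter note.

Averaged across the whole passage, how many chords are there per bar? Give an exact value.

A: 9 bars of 4 beats is 36 beats; at 6 beats each that's 6 chords.
B: 4 bars of 4 beats is 16 beats; at 0.5 beats each that's 32 chords.
C: 7 bars of 4 beats is 28 beats; at 1 beat each that's 28 chords.
Overall: 66 chords over 20 bars → 66/20 = 3.3 chords per bar.

3.3 chords per bar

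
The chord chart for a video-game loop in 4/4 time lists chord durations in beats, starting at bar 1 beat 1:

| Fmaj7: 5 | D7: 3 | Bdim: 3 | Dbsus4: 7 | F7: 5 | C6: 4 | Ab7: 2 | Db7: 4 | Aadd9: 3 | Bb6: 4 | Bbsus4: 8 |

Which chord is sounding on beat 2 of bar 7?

C6

Beat 2 of bar 7 is beat (7−1)×4 + 2 = 26 overall.
Running totals: Fmaj7 ends at 5, D7 ends at 8, Bdim ends at 11, Dbsus4 ends at 18, F7 ends at 23, C6 ends at 27.
Beat 26 falls within C6.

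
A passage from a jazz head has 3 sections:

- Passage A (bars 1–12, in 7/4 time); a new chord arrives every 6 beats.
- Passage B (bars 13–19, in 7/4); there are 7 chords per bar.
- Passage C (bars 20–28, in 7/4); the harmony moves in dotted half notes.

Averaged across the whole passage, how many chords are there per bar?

A: 12 × 7 = 84 beats ÷ 6 = 14 chords.
B: 7 × 7 = 49 beats ÷ 1 = 49 chords.
C: 9 × 7 = 63 beats ÷ 3 = 21 chords.
Overall: 84 chords over 28 bars → 84/28 = 3 chords per bar.

3 chords per bar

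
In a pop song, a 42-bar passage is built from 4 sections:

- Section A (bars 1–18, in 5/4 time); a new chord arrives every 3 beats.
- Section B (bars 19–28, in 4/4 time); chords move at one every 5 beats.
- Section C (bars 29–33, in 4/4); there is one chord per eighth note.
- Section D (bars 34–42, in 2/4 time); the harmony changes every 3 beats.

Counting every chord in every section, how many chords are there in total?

84 chords

A: 18·5 = 90 beats, 90/3 = 30 chords.
B: 10·4 = 40 beats, 40/5 = 8 chords.
C: 5·4 = 20 beats, 20/0.5 = 40 chords.
D: 9·2 = 18 beats, 18/3 = 6 chords.
Total: 30 + 8 + 40 + 6 = 84.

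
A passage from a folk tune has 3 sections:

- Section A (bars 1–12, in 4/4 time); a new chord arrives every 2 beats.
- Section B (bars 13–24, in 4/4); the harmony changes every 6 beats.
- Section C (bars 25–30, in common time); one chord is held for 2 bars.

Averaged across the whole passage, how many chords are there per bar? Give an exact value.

A: 12 × 4 = 48 beats ÷ 2 = 24 chords.
B: 12 × 4 = 48 beats ÷ 6 = 8 chords.
C: 6 × 4 = 24 beats ÷ 8 = 3 chords.
Overall: 35 chords over 30 bars → 35/30 = 7/6 chords per bar.

7/6 chords per bar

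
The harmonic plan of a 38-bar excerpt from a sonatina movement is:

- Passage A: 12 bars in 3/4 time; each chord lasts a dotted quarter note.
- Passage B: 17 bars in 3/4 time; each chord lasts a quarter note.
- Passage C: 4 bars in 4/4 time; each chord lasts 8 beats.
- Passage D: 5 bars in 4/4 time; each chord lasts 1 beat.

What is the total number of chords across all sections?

97 chords

A has 36 beats and chords last 1.5 each, so 24 chords.
B has 51 beats and chords last 1 each, so 51 chords.
C has 16 beats and chords last 8 each, so 2 chords.
D has 20 beats and chords last 1 each, so 20 chords.
Total: 24 + 51 + 2 + 20 = 97.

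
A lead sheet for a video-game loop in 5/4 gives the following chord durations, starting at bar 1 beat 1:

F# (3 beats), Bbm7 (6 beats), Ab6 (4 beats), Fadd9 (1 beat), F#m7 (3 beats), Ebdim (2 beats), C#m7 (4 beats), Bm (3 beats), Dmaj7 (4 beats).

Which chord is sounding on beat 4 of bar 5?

Beat 4 of bar 5 is beat (5−1)×5 + 4 = 24 overall.
Running totals: F# ends at 3, Bbm7 ends at 9, Ab6 ends at 13, Fadd9 ends at 14, F#m7 ends at 17, Ebdim ends at 19, C#m7 ends at 23, Bm ends at 26.
Beat 24 falls within Bm.

Bm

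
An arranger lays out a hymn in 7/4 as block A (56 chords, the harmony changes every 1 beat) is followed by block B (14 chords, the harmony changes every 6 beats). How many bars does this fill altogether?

A: 56 × 1 = 56 beats = 8 bars.
B: 14 × 6 = 84 beats = 12 bars.
Total: 8 + 12 = 20 bars.

20 bars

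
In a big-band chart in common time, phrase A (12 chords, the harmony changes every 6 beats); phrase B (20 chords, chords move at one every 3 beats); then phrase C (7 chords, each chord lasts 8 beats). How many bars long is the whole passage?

A: 12 × 6 = 72 beats = 18 bars.
B: 20 × 3 = 60 beats = 15 bars.
C: 7 × 8 = 56 beats = 14 bars.
Total: 18 + 15 + 14 = 47 bars.

47 bars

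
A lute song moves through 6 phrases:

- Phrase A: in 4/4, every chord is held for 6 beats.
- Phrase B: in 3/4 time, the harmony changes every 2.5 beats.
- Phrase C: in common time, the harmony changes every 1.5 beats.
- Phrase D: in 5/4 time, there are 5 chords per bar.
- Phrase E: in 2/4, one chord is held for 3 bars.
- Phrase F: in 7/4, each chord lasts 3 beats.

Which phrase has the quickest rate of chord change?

Phrase D

A: each chord is 6 beats in 4/4, so 2/3 per bar.
B: each chord is 2.5 beats in 3/4, so 1.2 per bar.
C: each chord is 1.5 beats in 4/4, so 8/3 per bar.
D: each chord is 1 beat in 5/4, so 5 per bar.
E: each chord is 6 beats in 2/4, so 1/3 per bar.
F: each chord is 3 beats in 7/4, so 7/3 per bar.
Fastest is D at 5 chords/bar.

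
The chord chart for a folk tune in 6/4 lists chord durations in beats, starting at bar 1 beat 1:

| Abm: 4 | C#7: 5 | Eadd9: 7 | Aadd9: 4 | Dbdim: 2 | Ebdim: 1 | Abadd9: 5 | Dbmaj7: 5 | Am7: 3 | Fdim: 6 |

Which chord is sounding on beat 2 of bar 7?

Fdim

Beat 2 of bar 7 is beat (7−1)×6 + 2 = 38 overall.
Running totals: Abm ends at 4, C#7 ends at 9, Eadd9 ends at 16, Aadd9 ends at 20, Dbdim ends at 22, Ebdim ends at 23, Abadd9 ends at 28, Dbmaj7 ends at 33, Am7 ends at 36, Fdim ends at 42.
Beat 38 falls within Fdim.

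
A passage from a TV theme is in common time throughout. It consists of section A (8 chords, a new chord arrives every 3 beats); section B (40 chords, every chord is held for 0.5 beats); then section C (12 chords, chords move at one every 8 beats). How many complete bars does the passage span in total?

35 bars

A: 8 × 3 = 24 beats = 6 bars.
B: 40 × 0.5 = 20 beats = 5 bars.
C: 12 × 8 = 96 beats = 24 bars.
Total: 6 + 5 + 24 = 35 bars.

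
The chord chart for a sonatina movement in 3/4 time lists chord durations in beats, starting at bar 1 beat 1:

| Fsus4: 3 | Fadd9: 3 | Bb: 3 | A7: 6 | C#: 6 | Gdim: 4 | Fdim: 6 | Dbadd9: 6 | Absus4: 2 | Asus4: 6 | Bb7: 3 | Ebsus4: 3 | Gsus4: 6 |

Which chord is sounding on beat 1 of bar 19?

Gsus4

Beat 1 of bar 19 is beat (19−1)×3 + 1 = 55 overall.
Running totals: Fsus4 ends at 3, Fadd9 ends at 6, Bb ends at 9, A7 ends at 15, C# ends at 21, Gdim ends at 25, Fdim ends at 31, Dbadd9 ends at 37, Absus4 ends at 39, Asus4 ends at 45, Bb7 ends at 48, Ebsus4 ends at 51, Gsus4 ends at 57.
Beat 55 falls within Gsus4.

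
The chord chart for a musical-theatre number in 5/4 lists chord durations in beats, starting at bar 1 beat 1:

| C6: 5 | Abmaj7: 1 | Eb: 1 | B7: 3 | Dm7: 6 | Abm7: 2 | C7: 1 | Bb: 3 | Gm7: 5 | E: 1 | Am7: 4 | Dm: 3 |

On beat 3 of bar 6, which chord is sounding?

E

Beat 3 of bar 6 is beat (6−1)×5 + 3 = 28 overall.
Running totals: C6 ends at 5, Abmaj7 ends at 6, Eb ends at 7, B7 ends at 10, Dm7 ends at 16, Abm7 ends at 18, C7 ends at 19, Bb ends at 22, Gm7 ends at 27, E ends at 28.
Beat 28 falls within E.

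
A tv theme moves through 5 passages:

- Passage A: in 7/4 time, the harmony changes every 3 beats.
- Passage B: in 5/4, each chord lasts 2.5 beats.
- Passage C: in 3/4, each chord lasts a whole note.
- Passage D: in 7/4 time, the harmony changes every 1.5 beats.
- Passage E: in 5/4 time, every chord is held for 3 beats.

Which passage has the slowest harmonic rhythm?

A: 7/3 = 7/3 chords/bar.
B: 5/2.5 = 2 chords/bar.
C: 3/4 = 0.75 chords/bar.
D: 7/1.5 = 14/3 chords/bar.
E: 5/3 = 5/3 chords/bar.
Slowest is C at 0.75 chords/bar.

Passage C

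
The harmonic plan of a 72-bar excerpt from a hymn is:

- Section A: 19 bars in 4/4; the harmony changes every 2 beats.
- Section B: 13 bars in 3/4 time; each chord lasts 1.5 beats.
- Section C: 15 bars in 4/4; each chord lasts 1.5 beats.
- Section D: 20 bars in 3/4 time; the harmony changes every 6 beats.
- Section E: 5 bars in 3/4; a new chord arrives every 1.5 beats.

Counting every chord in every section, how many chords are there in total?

124 chords

A: 19·4 = 76 beats, 76/2 = 38 chords.
B: 13·3 = 39 beats, 39/1.5 = 26 chords.
C: 15·4 = 60 beats, 60/1.5 = 40 chords.
D: 20·3 = 60 beats, 60/6 = 10 chords.
E: 5·3 = 15 beats, 15/1.5 = 10 chords.
Total: 38 + 26 + 40 + 10 + 10 = 124.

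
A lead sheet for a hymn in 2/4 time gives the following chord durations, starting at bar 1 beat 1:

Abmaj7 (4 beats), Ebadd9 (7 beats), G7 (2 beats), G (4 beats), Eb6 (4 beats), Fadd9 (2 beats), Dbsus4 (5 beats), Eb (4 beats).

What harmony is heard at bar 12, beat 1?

Fadd9

Beat 1 of bar 12 is beat (12−1)×2 + 1 = 23 overall.
Running totals: Abmaj7 ends at 4, Ebadd9 ends at 11, G7 ends at 13, G ends at 17, Eb6 ends at 21, Fadd9 ends at 23.
Beat 23 falls within Fadd9.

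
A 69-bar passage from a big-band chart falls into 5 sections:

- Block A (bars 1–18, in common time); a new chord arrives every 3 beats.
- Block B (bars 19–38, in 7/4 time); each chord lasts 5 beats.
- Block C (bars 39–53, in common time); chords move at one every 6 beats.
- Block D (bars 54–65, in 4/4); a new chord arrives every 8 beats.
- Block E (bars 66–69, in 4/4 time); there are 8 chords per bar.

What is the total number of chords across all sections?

A: 18·4 = 72 beats, 72/3 = 24 chords.
B: 20·7 = 140 beats, 140/5 = 28 chords.
C: 15·4 = 60 beats, 60/6 = 10 chords.
D: 12·4 = 48 beats, 48/8 = 6 chords.
E: 4·4 = 16 beats, 16/0.5 = 32 chords.
Total: 24 + 28 + 10 + 6 + 32 = 100.

100 chords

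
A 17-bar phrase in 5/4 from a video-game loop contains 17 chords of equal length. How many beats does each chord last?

5 beats

17 bars × 5 beats/bar = 85 beats total.
85 beats ÷ 17 chords = 5 beats per chord.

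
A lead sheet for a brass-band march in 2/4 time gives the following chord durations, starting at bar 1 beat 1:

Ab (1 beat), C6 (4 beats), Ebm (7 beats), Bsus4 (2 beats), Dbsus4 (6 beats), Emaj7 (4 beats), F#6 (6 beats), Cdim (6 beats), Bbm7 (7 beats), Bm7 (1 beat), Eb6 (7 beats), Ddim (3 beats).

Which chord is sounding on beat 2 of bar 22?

Beat 2 of bar 22 is beat (22−1)×2 + 2 = 44 overall.
Running totals: Ab ends at 1, C6 ends at 5, Ebm ends at 12, Bsus4 ends at 14, Dbsus4 ends at 20, Emaj7 ends at 24, F#6 ends at 30, Cdim ends at 36, Bbm7 ends at 43, Bm7 ends at 44.
Beat 44 falls within Bm7.

Bm7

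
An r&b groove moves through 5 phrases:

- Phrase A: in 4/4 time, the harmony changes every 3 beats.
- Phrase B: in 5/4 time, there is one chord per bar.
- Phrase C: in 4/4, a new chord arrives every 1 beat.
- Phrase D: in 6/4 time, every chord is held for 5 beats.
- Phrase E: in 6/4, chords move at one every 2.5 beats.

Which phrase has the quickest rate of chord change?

A: each chord is 3 beats in 4/4, so 4/3 per bar.
B: each chord is 5 beats in 5/4, so 1 per bar.
C: each chord is 1 beat in 4/4, so 4 per bar.
D: each chord is 5 beats in 6/4, so 1.2 per bar.
E: each chord is 2.5 beats in 6/4, so 2.4 per bar.
Fastest is C at 4 chords/bar.

Phrase C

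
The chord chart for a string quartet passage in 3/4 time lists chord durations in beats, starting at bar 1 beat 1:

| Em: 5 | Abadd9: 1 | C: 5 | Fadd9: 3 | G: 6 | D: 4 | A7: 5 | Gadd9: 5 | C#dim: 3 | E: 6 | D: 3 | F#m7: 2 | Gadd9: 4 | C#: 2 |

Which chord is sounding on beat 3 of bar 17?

Beat 3 of bar 17 is beat (17−1)×3 + 3 = 51 overall.
Running totals: Em ends at 5, Abadd9 ends at 6, C ends at 11, Fadd9 ends at 14, G ends at 20, D ends at 24, A7 ends at 29, Gadd9 ends at 34, C#dim ends at 37, E ends at 43, D ends at 46, F#m7 ends at 48, Gadd9 ends at 52.
Beat 51 falls within Gadd9.

Gadd9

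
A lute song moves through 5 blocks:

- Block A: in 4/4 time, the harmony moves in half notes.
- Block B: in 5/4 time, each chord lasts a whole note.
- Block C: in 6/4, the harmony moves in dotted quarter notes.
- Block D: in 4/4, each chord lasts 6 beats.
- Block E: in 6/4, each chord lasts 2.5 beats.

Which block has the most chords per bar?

Block C

A: each chord is 2 beats in 4/4, so 2 per bar.
B: each chord is 4 beats in 5/4, so 1.25 per bar.
C: each chord is 1.5 beats in 6/4, so 4 per bar.
D: each chord is 6 beats in 4/4, so 2/3 per bar.
E: each chord is 2.5 beats in 6/4, so 2.4 per bar.
Fastest is C at 4 chords/bar.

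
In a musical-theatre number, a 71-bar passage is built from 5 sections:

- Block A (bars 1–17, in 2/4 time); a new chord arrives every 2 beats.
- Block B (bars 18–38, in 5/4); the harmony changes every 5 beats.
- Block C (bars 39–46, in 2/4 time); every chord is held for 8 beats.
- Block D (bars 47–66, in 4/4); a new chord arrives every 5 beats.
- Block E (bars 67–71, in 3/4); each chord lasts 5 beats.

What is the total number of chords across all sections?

A: 17 bars × 2 beats = 34 beats; 2 beats/chord → 17 chords.
B: 21 bars × 5 beats = 105 beats; 5 beats/chord → 21 chords.
C: 8 bars × 2 beats = 16 beats; 8 beats/chord → 2 chords.
D: 20 bars × 4 beats = 80 beats; 5 beats/chord → 16 chords.
E: 5 bars × 3 beats = 15 beats; 5 beats/chord → 3 chords.
Total: 17 + 21 + 2 + 16 + 3 = 59.

59 chords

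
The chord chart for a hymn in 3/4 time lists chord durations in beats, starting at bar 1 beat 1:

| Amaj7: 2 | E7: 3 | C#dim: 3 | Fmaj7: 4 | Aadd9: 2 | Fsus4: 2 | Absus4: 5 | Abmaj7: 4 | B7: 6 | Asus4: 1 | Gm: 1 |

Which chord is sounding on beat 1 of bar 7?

Absus4

Beat 1 of bar 7 is beat (7−1)×3 + 1 = 19 overall.
Running totals: Amaj7 ends at 2, E7 ends at 5, C#dim ends at 8, Fmaj7 ends at 12, Aadd9 ends at 14, Fsus4 ends at 16, Absus4 ends at 21.
Beat 19 falls within Absus4.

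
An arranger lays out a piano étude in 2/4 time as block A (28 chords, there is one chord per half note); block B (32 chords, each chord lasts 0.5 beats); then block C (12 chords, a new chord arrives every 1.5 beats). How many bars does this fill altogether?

45 bars

A: 28 × 2 = 56 beats = 28 bars.
B: 32 × 0.5 = 16 beats = 8 bars.
C: 12 × 1.5 = 18 beats = 9 bars.
Total: 28 + 8 + 9 = 45 bars.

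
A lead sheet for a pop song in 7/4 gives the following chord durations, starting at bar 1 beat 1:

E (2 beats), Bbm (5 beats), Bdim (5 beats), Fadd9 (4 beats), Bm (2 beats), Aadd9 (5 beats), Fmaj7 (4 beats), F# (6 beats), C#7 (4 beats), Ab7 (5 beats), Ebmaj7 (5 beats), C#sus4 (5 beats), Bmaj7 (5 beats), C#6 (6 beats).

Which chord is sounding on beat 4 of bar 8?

Bmaj7

Beat 4 of bar 8 is beat (8−1)×7 + 4 = 53 overall.
Running totals: E ends at 2, Bbm ends at 7, Bdim ends at 12, Fadd9 ends at 16, Bm ends at 18, Aadd9 ends at 23, Fmaj7 ends at 27, F# ends at 33, C#7 ends at 37, Ab7 ends at 42, Ebmaj7 ends at 47, C#sus4 ends at 52, Bmaj7 ends at 57.
Beat 53 falls within Bmaj7.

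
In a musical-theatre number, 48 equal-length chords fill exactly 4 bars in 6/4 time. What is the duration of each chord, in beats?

0.5 beats

4 bars × 6 beats/bar = 24 beats total.
24 beats ÷ 48 chords = 0.5 beats per chord.
(That is an eighth note.)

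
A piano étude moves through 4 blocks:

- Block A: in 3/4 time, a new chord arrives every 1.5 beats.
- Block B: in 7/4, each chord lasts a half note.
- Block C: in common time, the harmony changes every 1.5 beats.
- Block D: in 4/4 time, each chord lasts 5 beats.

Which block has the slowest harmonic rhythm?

Block D

A: 3/1.5 = 2 chords/bar.
B: 7/2 = 3.5 chords/bar.
C: 4/1.5 = 8/3 chords/bar.
D: 4/5 = 0.8 chords/bar.
Slowest is D at 0.8 chords/bar.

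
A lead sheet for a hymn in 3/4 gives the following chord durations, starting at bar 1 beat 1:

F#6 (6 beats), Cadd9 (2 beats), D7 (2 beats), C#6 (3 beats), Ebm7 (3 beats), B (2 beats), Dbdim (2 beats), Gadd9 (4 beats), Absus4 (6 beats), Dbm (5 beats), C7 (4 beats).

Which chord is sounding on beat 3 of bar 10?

Absus4

Beat 3 of bar 10 is beat (10−1)×3 + 3 = 30 overall.
Running totals: F#6 ends at 6, Cadd9 ends at 8, D7 ends at 10, C#6 ends at 13, Ebm7 ends at 16, B ends at 18, Dbdim ends at 20, Gadd9 ends at 24, Absus4 ends at 30.
Beat 30 falls within Absus4.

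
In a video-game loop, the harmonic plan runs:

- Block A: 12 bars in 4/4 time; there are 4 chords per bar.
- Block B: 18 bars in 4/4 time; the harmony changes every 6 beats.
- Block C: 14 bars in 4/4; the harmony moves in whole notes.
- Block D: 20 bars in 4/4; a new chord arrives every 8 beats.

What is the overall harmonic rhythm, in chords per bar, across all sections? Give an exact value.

A: 12 × 4 = 48 beats ÷ 1 = 48 chords.
B: 18 × 4 = 72 beats ÷ 6 = 12 chords.
C: 14 × 4 = 56 beats ÷ 4 = 14 chords.
D: 20 × 4 = 80 beats ÷ 8 = 10 chords.
Overall: 84 chords over 64 bars → 84/64 = 21/16 chords per bar.

21/16 chords per bar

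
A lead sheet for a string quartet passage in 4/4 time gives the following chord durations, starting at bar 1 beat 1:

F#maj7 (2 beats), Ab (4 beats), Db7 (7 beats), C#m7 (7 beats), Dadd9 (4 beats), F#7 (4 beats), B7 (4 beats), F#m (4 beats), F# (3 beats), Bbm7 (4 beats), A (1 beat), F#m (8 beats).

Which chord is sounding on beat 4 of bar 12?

F#m

Beat 4 of bar 12 is beat (12−1)×4 + 4 = 48 overall.
Running totals: F#maj7 ends at 2, Ab ends at 6, Db7 ends at 13, C#m7 ends at 20, Dadd9 ends at 24, F#7 ends at 28, B7 ends at 32, F#m ends at 36, F# ends at 39, Bbm7 ends at 43, A ends at 44, F#m ends at 52.
Beat 48 falls within F#m.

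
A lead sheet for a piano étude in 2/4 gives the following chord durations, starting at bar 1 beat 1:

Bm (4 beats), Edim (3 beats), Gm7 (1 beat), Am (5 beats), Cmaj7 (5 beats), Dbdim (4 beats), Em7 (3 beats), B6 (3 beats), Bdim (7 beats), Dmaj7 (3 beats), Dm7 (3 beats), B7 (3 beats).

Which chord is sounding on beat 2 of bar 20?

Beat 2 of bar 20 is beat (20−1)×2 + 2 = 40 overall.
Running totals: Bm ends at 4, Edim ends at 7, Gm7 ends at 8, Am ends at 13, Cmaj7 ends at 18, Dbdim ends at 22, Em7 ends at 25, B6 ends at 28, Bdim ends at 35, Dmaj7 ends at 38, Dm7 ends at 41.
Beat 40 falls within Dm7.

Dm7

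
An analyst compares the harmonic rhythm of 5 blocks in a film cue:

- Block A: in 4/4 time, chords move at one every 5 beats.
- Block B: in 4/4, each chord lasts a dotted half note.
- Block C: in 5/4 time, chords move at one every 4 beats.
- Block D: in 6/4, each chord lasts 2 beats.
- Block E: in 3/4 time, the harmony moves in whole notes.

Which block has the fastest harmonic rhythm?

Block D

A: 4/5 = 0.8 chords/bar.
B: 4/3 = 4/3 chords/bar.
C: 5/4 = 1.25 chords/bar.
D: 6/2 = 3 chords/bar.
E: 3/4 = 0.75 chords/bar.
Fastest is D at 3 chords/bar.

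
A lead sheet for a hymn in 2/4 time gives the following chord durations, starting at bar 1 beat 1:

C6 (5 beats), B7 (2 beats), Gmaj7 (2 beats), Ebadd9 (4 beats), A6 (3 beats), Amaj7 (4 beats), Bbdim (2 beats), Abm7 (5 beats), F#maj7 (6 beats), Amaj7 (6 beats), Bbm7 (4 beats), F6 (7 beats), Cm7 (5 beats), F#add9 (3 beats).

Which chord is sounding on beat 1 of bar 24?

Beat 1 of bar 24 is beat (24−1)×2 + 1 = 47 overall.
Running totals: C6 ends at 5, B7 ends at 7, Gmaj7 ends at 9, Ebadd9 ends at 13, A6 ends at 16, Amaj7 ends at 20, Bbdim ends at 22, Abm7 ends at 27, F#maj7 ends at 33, Amaj7 ends at 39, Bbm7 ends at 43, F6 ends at 50.
Beat 47 falls within F6.

F6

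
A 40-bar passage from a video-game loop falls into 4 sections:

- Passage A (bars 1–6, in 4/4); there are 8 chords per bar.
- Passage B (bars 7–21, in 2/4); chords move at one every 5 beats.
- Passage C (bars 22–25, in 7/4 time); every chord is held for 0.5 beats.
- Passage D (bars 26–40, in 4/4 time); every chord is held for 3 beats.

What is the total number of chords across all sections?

130 chords

A: 6 bars × 4 beats = 24 beats; 0.5 beats/chord → 48 chords.
B: 15 bars × 2 beats = 30 beats; 5 beats/chord → 6 chords.
C: 4 bars × 7 beats = 28 beats; 0.5 beats/chord → 56 chords.
D: 15 bars × 4 beats = 60 beats; 3 beats/chord → 20 chords.
Total: 48 + 6 + 56 + 20 = 130.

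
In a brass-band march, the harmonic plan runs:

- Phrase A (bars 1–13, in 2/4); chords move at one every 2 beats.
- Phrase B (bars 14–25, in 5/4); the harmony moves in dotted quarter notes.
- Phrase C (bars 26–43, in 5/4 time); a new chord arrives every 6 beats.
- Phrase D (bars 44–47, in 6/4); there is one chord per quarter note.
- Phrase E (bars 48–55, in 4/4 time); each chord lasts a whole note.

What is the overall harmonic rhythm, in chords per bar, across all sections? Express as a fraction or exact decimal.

20/11 chords per bar

A: 13 × 2 = 26 beats ÷ 2 = 13 chords.
B: 12 × 5 = 60 beats ÷ 1.5 = 40 chords.
C: 18 × 5 = 90 beats ÷ 6 = 15 chords.
D: 4 × 6 = 24 beats ÷ 1 = 24 chords.
E: 8 × 4 = 32 beats ÷ 4 = 8 chords.
Overall: 100 chords over 55 bars → 100/55 = 20/11 chords per bar.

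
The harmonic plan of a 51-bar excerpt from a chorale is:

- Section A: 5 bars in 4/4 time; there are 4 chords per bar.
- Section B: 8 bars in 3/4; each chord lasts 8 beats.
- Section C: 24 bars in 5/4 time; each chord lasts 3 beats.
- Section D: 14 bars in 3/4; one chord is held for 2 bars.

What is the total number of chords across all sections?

70 chords

A: 5 bars × 4 beats = 20 beats; 1 beat/chord → 20 chords.
B: 8 bars × 3 beats = 24 beats; 8 beats/chord → 3 chords.
C: 24 bars × 5 beats = 120 beats; 3 beats/chord → 40 chords.
D: 14 bars × 3 beats = 42 beats; 6 beats/chord → 7 chords.
Total: 20 + 3 + 40 + 7 = 70.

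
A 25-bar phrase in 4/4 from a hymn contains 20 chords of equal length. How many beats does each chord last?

5 beats

25 bars × 4 beats/bar = 100 beats total.
100 beats ÷ 20 chords = 5 beats per chord.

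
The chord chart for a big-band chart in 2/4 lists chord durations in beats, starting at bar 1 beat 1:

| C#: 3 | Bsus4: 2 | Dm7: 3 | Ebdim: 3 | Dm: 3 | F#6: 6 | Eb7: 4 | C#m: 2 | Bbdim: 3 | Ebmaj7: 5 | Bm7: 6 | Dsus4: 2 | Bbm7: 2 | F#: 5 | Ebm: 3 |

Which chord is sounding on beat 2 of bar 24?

F#

Beat 2 of bar 24 is beat (24−1)×2 + 2 = 48 overall.
Running totals: C# ends at 3, Bsus4 ends at 5, Dm7 ends at 8, Ebdim ends at 11, Dm ends at 14, F#6 ends at 20, Eb7 ends at 24, C#m ends at 26, Bbdim ends at 29, Ebmaj7 ends at 34, Bm7 ends at 40, Dsus4 ends at 42, Bbm7 ends at 44, F# ends at 49.
Beat 48 falls within F#.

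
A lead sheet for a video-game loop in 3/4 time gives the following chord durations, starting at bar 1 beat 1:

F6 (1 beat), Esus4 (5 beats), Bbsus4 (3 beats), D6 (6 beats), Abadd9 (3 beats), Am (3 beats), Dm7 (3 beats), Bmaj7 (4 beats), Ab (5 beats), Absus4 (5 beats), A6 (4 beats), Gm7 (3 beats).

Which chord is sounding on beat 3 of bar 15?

Beat 3 of bar 15 is beat (15−1)×3 + 3 = 45 overall.
Running totals: F6 ends at 1, Esus4 ends at 6, Bbsus4 ends at 9, D6 ends at 15, Abadd9 ends at 18, Am ends at 21, Dm7 ends at 24, Bmaj7 ends at 28, Ab ends at 33, Absus4 ends at 38, A6 ends at 42, Gm7 ends at 45.
Beat 45 falls within Gm7.

Gm7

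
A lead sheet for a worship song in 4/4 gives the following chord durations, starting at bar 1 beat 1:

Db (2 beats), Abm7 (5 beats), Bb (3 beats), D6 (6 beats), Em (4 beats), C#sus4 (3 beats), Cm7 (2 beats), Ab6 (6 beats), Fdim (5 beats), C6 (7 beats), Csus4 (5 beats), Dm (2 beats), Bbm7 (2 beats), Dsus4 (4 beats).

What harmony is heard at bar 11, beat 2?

C6

Beat 2 of bar 11 is beat (11−1)×4 + 2 = 42 overall.
Running totals: Db ends at 2, Abm7 ends at 7, Bb ends at 10, D6 ends at 16, Em ends at 20, C#sus4 ends at 23, Cm7 ends at 25, Ab6 ends at 31, Fdim ends at 36, C6 ends at 43.
Beat 42 falls within C6.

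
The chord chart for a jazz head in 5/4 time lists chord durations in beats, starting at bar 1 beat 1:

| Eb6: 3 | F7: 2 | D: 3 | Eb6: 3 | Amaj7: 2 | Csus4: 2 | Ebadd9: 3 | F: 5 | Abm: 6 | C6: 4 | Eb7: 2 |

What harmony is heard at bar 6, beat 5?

Beat 5 of bar 6 is beat (6−1)×5 + 5 = 30 overall.
Running totals: Eb6 ends at 3, F7 ends at 5, D ends at 8, Eb6 ends at 11, Amaj7 ends at 13, Csus4 ends at 15, Ebadd9 ends at 18, F ends at 23, Abm ends at 29, C6 ends at 33.
Beat 30 falls within C6.

C6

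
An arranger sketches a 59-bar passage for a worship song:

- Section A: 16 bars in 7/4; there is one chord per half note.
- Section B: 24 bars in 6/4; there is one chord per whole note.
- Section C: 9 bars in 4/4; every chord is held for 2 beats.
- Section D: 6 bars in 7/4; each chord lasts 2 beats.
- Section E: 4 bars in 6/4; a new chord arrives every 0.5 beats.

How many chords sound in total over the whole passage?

A: 16 bars × 7 beats = 112 beats; 2 beats/chord → 56 chords.
B: 24 bars × 6 beats = 144 beats; 4 beats/chord → 36 chords.
C: 9 bars × 4 beats = 36 beats; 2 beats/chord → 18 chords.
D: 6 bars × 7 beats = 42 beats; 2 beats/chord → 21 chords.
E: 4 bars × 6 beats = 24 beats; 0.5 beats/chord → 48 chords.
Total: 56 + 36 + 18 + 21 + 48 = 179.

179 chords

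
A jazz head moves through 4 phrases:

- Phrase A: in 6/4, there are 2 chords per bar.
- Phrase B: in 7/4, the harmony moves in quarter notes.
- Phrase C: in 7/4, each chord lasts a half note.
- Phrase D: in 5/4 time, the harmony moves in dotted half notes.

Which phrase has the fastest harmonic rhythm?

A: 6/3 = 2 chords/bar.
B: 7/1 = 7 chords/bar.
C: 7/2 = 3.5 chords/bar.
D: 5/3 = 5/3 chords/bar.
Fastest is B at 7 chords/bar.

Phrase B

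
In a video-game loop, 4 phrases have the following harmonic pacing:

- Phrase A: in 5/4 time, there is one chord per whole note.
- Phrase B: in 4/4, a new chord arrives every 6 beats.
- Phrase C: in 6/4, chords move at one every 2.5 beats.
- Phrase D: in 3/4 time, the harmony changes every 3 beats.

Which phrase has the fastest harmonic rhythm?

Phrase C

A: 5 beats/bar ÷ 4 beats/chord = 1.25 chords/bar.
B: 4 beats/bar ÷ 6 beats/chord = 2/3 chords/bar.
C: 6 beats/bar ÷ 2.5 beats/chord = 2.4 chords/bar.
D: 3 beats/bar ÷ 3 beats/chord = 1 chord/bar.
Fastest is C at 2.4 chords/bar.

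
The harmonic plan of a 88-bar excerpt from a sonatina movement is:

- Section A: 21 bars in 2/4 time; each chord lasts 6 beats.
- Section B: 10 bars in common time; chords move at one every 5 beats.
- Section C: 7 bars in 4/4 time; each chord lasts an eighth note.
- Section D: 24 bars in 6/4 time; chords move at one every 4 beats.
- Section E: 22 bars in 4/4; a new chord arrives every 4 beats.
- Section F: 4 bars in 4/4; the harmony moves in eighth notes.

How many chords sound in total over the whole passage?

161 chords

A: 21·2 = 42 beats, 42/6 = 7 chords.
B: 10·4 = 40 beats, 40/5 = 8 chords.
C: 7·4 = 28 beats, 28/0.5 = 56 chords.
D: 24·6 = 144 beats, 144/4 = 36 chords.
E: 22·4 = 88 beats, 88/4 = 22 chords.
F: 4·4 = 16 beats, 16/0.5 = 32 chords.
Total: 7 + 8 + 56 + 36 + 22 + 32 = 161.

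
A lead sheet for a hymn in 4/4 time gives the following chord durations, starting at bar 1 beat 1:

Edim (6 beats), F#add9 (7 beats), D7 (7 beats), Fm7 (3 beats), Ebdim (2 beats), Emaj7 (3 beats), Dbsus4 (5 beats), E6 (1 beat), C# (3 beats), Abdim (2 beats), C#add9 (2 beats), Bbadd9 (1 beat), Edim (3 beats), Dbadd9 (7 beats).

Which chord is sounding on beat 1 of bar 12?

Edim

Beat 1 of bar 12 is beat (12−1)×4 + 1 = 45 overall.
Running totals: Edim ends at 6, F#add9 ends at 13, D7 ends at 20, Fm7 ends at 23, Ebdim ends at 25, Emaj7 ends at 28, Dbsus4 ends at 33, E6 ends at 34, C# ends at 37, Abdim ends at 39, C#add9 ends at 41, Bbadd9 ends at 42, Edim ends at 45.
Beat 45 falls within Edim.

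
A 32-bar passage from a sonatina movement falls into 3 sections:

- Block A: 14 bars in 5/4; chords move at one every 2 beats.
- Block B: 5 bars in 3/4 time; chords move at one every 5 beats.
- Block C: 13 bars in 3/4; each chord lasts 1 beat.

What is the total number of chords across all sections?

77 chords

A has 70 beats and chords last 2 each, so 35 chords.
B has 15 beats and chords last 5 each, so 3 chords.
C has 39 beats and chords last 1 each, so 39 chords.
Total: 35 + 3 + 39 = 77.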